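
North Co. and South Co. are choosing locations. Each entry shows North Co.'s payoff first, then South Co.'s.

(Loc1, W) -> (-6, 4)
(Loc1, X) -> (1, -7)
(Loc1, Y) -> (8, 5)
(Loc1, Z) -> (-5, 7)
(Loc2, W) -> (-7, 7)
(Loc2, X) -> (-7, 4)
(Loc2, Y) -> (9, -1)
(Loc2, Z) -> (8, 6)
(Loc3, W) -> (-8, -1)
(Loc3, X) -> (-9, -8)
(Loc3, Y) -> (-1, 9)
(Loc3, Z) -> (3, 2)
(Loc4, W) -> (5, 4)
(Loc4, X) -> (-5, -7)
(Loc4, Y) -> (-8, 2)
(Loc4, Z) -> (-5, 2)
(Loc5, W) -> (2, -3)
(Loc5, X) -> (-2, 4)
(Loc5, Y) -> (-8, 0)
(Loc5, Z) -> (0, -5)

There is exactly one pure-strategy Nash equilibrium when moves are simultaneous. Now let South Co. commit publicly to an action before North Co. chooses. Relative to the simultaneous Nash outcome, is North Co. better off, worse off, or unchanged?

Work backward from North Co.'s decision.
- W: North Co. compares -6, -7, -8, 5, 2 and picks Loc4; South Co. would get 4.
- X: North Co. compares 1, -7, -9, -5, -2 and picks Loc1; South Co. would get -7.
- Y: North Co. compares 8, 9, -1, -8, -8 and picks Loc2; South Co. would get -1.
- Z: North Co. compares -5, 8, 3, -5, 0 and picks Loc2; South Co. would get 6.
South Co.'s induced payoffs are 4, -7, -1, 6, so South Co. commits to Z. Subgame-perfect outcome: (Loc2, Z) with payoffs (8, 6).
For the simultaneous game, intersect best replies.
North Co.'s best replies: W→Loc4; X→Loc1; Y→Loc2; Z→Loc2.
South Co.'s best replies: Loc1→Z; Loc2→W; Loc3→Y; Loc4→W; Loc5→X.
The unique mutual best reply is (Loc4, W), giving (5, 4).
North Co. earns 8 sequentially versus 5 at the Nash outcome: better off.

better off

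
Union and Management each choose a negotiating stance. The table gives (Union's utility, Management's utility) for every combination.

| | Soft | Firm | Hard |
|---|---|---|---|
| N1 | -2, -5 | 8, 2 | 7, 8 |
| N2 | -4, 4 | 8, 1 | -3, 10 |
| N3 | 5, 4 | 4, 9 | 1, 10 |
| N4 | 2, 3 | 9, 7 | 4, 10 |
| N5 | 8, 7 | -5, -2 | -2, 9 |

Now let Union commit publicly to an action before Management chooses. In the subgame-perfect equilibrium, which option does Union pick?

Work backward from Management's decision.
- N1 → Management plays Hard (best of -5, 2, 8); Union gets 7.
- N2 → Management plays Hard (best of 4, 1, 10); Union gets -3.
- N3 → Management plays Hard (best of 4, 9, 10); Union gets 1.
- N4 → Management plays Hard (best of 3, 7, 10); Union gets 4.
- N5 → Management plays Hard (best of 7, -2, 9); Union gets -2.
Union's induced payoffs are 7, -3, 1, 4, -2, so Union commits to N1. Subgame-perfect outcome: (N1, Hard) with payoffs (7, 8).

N1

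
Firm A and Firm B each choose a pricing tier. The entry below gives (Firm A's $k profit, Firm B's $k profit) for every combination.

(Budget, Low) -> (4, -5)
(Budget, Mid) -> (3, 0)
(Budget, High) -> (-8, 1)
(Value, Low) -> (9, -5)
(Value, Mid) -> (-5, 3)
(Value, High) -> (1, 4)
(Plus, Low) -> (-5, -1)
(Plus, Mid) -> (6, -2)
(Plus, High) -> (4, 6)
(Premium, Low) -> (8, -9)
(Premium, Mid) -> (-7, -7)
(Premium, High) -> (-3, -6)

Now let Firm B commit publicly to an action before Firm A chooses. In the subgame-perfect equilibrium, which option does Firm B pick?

High

Backward induction with Firm B moving first.
- Low: Firm A compares 4, 9, -5, 8 and picks Value; Firm B would get -5.
- Mid: Firm A compares 3, -5, 6, -7 and picks Plus; Firm B would get -2.
- High: Firm A compares -8, 1, 4, -3 and picks Plus; Firm B would get 6.
Firm B's induced payoffs are -5, -2, 6, so Firm B commits to High. Subgame-perfect outcome: (Plus, High) with payoffs (4, 6).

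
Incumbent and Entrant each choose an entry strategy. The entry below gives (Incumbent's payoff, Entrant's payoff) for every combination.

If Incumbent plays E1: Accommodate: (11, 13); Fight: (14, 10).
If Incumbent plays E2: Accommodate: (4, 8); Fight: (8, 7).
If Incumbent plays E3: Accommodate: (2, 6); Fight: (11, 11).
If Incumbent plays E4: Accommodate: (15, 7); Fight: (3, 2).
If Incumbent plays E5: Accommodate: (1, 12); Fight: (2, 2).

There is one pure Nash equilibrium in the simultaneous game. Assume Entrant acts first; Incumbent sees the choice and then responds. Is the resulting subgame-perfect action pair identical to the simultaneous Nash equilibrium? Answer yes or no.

Incumbent best-responds to each possible Entrant move:
- Accommodate: BR = E4, leader payoff 7.
- Fight: BR = E1, leader payoff 10.
Entrant's induced payoffs are 7, 10, so Entrant commits to Fight. Subgame-perfect outcome: (E1, Fight) with payoffs (14, 10).
For the simultaneous game, intersect best replies.
Incumbent's best replies: Accommodate→E4; Fight→E1.
Entrant's best replies: E1→Accommodate; E2→Accommodate; E3→Fight; E4→Accommodate; E5→Accommodate.
Only (E4, Accommodate) has each player best-responding; Nash payoffs (15, 7).
Sequential outcome (E1, Fight) differs from the Nash profile (E4, Accommodate).

no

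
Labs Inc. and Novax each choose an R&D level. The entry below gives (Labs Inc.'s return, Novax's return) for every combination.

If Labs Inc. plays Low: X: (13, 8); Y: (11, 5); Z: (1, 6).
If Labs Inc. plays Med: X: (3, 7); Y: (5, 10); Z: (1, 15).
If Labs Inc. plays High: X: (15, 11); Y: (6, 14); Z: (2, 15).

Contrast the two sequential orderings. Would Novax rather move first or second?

first

If Labs Inc. leads: Novax's best replies are Low→X, Med→Z, High→Z; Labs Inc.'s induced payoffs 13, 1, 2; outcome (Low, X), payoffs (13, 8).
If Novax leads: Labs Inc.'s best replies are X→High, Y→Low, Z→High; Novax's induced payoffs 11, 5, 15; outcome (High, Z), payoffs (2, 15).
Novax gets 15 moving first and 8 moving second, so Novax prefers to move first.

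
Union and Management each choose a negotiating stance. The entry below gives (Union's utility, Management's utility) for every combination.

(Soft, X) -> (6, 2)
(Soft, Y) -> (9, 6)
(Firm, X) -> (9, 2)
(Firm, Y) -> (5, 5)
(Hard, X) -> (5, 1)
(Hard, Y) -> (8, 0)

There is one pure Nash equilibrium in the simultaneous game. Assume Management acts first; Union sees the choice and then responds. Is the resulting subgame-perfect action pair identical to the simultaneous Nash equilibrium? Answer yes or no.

yes

Solve by backward induction (Management leads).
- X: Union compares 6, 9, 5 and picks Firm; Management would get 2.
- Y: Union compares 9, 5, 8 and picks Soft; Management would get 6.
Among 2, 6, the best is 6 at Y. Subgame-perfect outcome: (Soft, Y) with payoffs (9, 6).
For the simultaneous game, intersect best replies.
Union's best replies: X→Firm; Y→Soft.
Management's best replies: Soft→Y; Firm→Y; Hard→X.
The unique mutual best reply is (Soft, Y), giving (9, 6).
Sequential outcome (Soft, Y) coincides with the Nash profile (Soft, Y).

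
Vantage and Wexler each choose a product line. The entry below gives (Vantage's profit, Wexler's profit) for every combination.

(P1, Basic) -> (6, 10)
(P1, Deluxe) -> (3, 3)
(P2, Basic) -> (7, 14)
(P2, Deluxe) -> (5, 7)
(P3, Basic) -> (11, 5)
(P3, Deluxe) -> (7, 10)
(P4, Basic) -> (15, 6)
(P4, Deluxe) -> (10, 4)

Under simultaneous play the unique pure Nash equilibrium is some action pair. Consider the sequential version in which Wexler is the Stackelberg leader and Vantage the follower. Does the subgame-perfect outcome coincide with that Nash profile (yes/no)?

yes

Work backward from Vantage's decision.
- Basic: Vantage compares 6, 7, 11, 15 and picks P4; Wexler would get 6.
- Deluxe: Vantage compares 3, 5, 7, 10 and picks P4; Wexler would get 4.
Among 6, 4, the best is 6 at Basic. Subgame-perfect outcome: (P4, Basic) with payoffs (15, 6).
Now find the simultaneous Nash equilibrium.
Vantage's best replies: Basic→P4; Deluxe→P4.
Wexler's best replies: P1→Basic; P2→Basic; P3→Deluxe; P4→Basic.
Only (P4, Basic) has each player best-responding; Nash payoffs (15, 6).
Sequential outcome (P4, Basic) coincides with the Nash profile (P4, Basic).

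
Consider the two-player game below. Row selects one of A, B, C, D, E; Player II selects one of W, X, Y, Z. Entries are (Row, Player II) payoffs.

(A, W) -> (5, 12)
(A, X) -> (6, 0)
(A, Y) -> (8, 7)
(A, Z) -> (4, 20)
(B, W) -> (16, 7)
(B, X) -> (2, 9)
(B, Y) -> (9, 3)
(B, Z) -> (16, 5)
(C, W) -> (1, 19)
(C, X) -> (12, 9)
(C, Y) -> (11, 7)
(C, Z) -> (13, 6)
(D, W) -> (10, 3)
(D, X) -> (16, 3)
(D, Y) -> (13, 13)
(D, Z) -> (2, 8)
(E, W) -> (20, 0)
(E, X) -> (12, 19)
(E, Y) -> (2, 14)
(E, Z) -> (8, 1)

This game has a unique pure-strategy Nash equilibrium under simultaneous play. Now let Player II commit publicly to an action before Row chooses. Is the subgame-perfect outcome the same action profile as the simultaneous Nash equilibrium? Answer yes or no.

yes

Solve by backward induction (Player II leads).
- W: Row compares 5, 16, 1, 10, 20 and picks E; Player II would get 0.
- X: Row compares 6, 2, 12, 16, 12 and picks D; Player II would get 3.
- Y: Row compares 8, 9, 11, 13, 2 and picks D; Player II would get 13.
- Z: Row compares 4, 16, 13, 2, 8 and picks B; Player II would get 5.
Maximizing over 0, 3, 13, 5, Player II chooses Y. Subgame-perfect outcome: (D, Y) with payoffs (13, 13).
Under simultaneous play:
Row's best replies: W→E; X→D; Y→D; Z→B.
Player II's best replies: A→Z; B→X; C→W; D→Y; E→X.
Only (D, Y) has each player best-responding; Nash payoffs (13, 13).
Sequential outcome (D, Y) coincides with the Nash profile (D, Y).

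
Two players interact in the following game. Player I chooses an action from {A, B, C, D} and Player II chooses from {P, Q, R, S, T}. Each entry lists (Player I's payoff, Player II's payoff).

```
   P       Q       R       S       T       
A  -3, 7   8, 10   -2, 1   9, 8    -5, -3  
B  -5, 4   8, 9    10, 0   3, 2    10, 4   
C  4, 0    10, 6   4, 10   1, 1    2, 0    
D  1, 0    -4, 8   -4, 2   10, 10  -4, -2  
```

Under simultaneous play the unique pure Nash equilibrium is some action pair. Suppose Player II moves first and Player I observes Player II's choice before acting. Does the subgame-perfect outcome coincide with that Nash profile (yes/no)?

yes

Backward induction with Player II moving first.
- P: Player I compares -3, -5, 4, 1 and picks C; Player II would get 0.
- Q: Player I compares 8, 8, 10, -4 and picks C; Player II would get 6.
- R: Player I compares -2, 10, 4, -4 and picks B; Player II would get 0.
- S: Player I compares 9, 3, 1, 10 and picks D; Player II would get 10.
- T: Player I compares -5, 10, 2, -4 and picks B; Player II would get 4.
Among 0, 6, 0, 10, 4, the best is 10 at S. Subgame-perfect outcome: (D, S) with payoffs (10, 10).
For the simultaneous game, intersect best replies.
Player I's best replies: P→C; Q→C; R→B; S→D; T→B.
Player II's best replies: A→Q; B→Q; C→R; D→S.
The unique mutual best reply is (D, S), giving (10, 10).
Sequential outcome (D, S) coincides with the Nash profile (D, S).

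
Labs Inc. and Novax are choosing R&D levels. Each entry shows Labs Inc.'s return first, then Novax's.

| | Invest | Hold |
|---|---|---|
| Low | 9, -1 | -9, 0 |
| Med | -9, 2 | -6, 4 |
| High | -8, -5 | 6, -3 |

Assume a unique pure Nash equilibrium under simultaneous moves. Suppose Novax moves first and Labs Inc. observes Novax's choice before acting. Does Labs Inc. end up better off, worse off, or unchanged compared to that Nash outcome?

better off

Backward induction with Novax moving first.
- Invest: BR = Low, leader payoff -1.
- Hold: BR = High, leader payoff -3.
Novax's induced payoffs are -1, -3, so Novax commits to Invest. Subgame-perfect outcome: (Low, Invest) with payoffs (9, -1).
Now find the simultaneous Nash equilibrium.
Labs Inc.'s best replies: Invest→Low; Hold→High.
Novax's best replies: Low→Hold; Med→Hold; High→Hold.
Only (High, Hold) has each player best-responding; Nash payoffs (6, -3).
Labs Inc. earns 9 sequentially versus 6 at the Nash outcome: better off.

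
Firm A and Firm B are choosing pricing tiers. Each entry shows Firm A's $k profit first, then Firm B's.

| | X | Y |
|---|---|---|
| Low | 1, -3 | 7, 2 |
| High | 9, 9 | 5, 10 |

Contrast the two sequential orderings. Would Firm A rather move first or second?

second

If Firm A leads: Firm B's best replies are Low→Y, High→Y; Firm A's induced payoffs 7, 5; outcome (Low, Y), payoffs (7, 2).
If Firm B leads: Firm A's best replies are X→High, Y→Low; Firm B's induced payoffs 9, 2; outcome (High, X), payoffs (9, 9).
Firm A gets 7 moving first and 9 moving second, so Firm A prefers to move second.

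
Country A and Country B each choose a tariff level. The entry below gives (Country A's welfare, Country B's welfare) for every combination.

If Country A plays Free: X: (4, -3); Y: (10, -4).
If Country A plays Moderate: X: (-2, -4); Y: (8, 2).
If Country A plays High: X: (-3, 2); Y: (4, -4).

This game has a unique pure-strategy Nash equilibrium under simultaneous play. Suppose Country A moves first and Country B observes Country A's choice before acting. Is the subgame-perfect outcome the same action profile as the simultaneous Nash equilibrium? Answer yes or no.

no

Work backward from Country B's decision.
- Free: BR = X, leader payoff 4.
- Moderate: BR = Y, leader payoff 8.
- High: BR = X, leader payoff -3.
Country A's induced payoffs are 4, 8, -3, so Country A commits to Moderate. Subgame-perfect outcome: (Moderate, Y) with payoffs (8, 2).
Now find the simultaneous Nash equilibrium.
Country A's best replies: X→Free; Y→Free.
Country B's best replies: Free→X; Moderate→Y; High→X.
The unique mutual best reply is (Free, X), giving (4, -3).
Sequential outcome (Moderate, Y) differs from the Nash profile (Free, X).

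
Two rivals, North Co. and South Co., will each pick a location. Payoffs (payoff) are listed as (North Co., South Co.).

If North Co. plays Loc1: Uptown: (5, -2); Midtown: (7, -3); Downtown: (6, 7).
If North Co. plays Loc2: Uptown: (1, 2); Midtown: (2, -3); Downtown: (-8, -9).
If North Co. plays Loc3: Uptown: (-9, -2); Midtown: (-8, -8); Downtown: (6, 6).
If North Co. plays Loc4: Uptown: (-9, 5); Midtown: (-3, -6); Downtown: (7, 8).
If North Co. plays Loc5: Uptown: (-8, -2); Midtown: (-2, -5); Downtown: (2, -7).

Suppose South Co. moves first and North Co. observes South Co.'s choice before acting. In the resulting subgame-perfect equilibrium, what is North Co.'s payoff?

North Co. best-responds to each possible South Co. move:
- Uptown: BR = Loc1, leader payoff -2.
- Midtown: BR = Loc1, leader payoff -3.
- Downtown: BR = Loc4, leader payoff 8.
South Co.'s induced payoffs are -2, -3, 8, so South Co. commits to Downtown. Subgame-perfect outcome: (Loc4, Downtown) with payoffs (7, 8).

7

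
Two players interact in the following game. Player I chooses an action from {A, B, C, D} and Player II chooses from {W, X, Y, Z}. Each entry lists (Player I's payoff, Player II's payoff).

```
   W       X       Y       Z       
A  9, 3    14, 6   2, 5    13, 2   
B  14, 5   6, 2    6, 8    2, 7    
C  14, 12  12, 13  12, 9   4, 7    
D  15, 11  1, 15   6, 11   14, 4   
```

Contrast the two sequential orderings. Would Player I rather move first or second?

second

If Player I leads: Player II's best replies are A→X, B→Y, C→X, D→X; Player I's induced payoffs 14, 6, 12, 1; outcome (A, X), payoffs (14, 6).
If Player II leads: Player I's best replies are W→D, X→A, Y→C, Z→D; Player II's induced payoffs 11, 6, 9, 4; outcome (D, W), payoffs (15, 11).
Player I gets 14 moving first and 15 moving second, so Player I prefers to move second.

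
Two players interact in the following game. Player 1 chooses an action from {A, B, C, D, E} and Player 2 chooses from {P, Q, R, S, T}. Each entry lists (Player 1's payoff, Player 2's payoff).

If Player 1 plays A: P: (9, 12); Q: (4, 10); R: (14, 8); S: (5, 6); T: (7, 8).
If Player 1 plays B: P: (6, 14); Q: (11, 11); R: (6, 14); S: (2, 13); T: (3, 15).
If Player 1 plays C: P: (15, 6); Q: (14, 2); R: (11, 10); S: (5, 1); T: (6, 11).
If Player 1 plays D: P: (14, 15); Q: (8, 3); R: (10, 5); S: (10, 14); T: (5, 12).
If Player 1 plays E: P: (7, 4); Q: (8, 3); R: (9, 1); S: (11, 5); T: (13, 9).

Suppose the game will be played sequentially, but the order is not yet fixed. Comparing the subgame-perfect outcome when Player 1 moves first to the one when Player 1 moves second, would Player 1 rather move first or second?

If Player 1 leads: Player 2's best replies are A→P, B→T, C→T, D→P, E→T; Player 1's induced payoffs 9, 3, 6, 14, 13; outcome (D, P), payoffs (14, 15).
If Player 2 leads: Player 1's best replies are P→C, Q→C, R→A, S→E, T→E; Player 2's induced payoffs 6, 2, 8, 5, 9; outcome (E, T), payoffs (13, 9).
Player 1 gets 14 moving first and 13 moving second, so Player 1 prefers to move first.

first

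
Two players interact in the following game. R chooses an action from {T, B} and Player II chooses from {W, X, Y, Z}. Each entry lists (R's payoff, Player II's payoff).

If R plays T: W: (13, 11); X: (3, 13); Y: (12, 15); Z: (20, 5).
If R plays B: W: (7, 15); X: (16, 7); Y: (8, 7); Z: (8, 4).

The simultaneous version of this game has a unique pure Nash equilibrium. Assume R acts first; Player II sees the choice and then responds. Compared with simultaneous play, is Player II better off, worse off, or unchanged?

unchanged

Work backward from Player II's decision.
- T: BR = Y, leader payoff 12.
- B: BR = W, leader payoff 7.
Maximizing over 12, 7, R chooses T. Subgame-perfect outcome: (T, Y) with payoffs (12, 15).
Now find the simultaneous Nash equilibrium.
R's best replies: W→T; X→B; Y→T; Z→T.
Player II's best replies: T→Y; B→W.
The unique mutual best reply is (T, Y), giving (12, 15).
Player II earns 15 sequentially versus 15 at the Nash outcome: unchanged.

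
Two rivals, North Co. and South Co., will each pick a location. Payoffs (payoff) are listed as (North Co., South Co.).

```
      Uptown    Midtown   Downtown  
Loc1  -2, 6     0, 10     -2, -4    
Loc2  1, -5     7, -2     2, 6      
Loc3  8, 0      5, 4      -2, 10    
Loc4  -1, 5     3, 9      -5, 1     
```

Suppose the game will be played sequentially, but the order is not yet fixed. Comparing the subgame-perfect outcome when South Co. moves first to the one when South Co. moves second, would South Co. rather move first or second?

second

If North Co. leads: South Co.'s best replies are Loc1→Midtown, Loc2→Downtown, Loc3→Downtown, Loc4→Midtown; North Co.'s induced payoffs 0, 2, -2, 3; outcome (Loc4, Midtown), payoffs (3, 9).
If South Co. leads: North Co.'s best replies are Uptown→Loc3, Midtown→Loc2, Downtown→Loc2; South Co.'s induced payoffs 0, -2, 6; outcome (Loc2, Downtown), payoffs (2, 6).
South Co. gets 6 moving first and 9 moving second, so South Co. prefers to move second.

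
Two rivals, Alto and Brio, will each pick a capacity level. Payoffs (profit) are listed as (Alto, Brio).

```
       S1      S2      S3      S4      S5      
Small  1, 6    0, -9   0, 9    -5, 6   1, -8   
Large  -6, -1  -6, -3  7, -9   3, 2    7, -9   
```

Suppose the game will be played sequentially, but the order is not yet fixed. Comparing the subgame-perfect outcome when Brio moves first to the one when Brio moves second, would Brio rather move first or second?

first

If Alto leads: Brio's best replies are Small→S3, Large→S4; Alto's induced payoffs 0, 3; outcome (Large, S4), payoffs (3, 2).
If Brio leads: Alto's best replies are S1→Small, S2→Small, S3→Large, S4→Large, S5→Large; Brio's induced payoffs 6, -9, -9, 2, -9; outcome (Small, S1), payoffs (1, 6).
Brio gets 6 moving first and 2 moving second, so Brio prefers to move first.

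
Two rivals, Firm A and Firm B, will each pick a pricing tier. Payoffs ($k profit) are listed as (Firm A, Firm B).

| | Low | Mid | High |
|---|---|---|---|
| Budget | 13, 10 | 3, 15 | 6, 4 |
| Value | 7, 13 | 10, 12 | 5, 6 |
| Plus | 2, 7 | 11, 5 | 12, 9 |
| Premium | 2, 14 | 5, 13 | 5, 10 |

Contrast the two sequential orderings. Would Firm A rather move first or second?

If Firm A leads: Firm B's best replies are Budget→Mid, Value→Low, Plus→High, Premium→Low; Firm A's induced payoffs 3, 7, 12, 2; outcome (Plus, High), payoffs (12, 9).
If Firm B leads: Firm A's best replies are Low→Budget, Mid→Plus, High→Plus; Firm B's induced payoffs 10, 5, 9; outcome (Budget, Low), payoffs (13, 10).
Firm A gets 12 moving first and 13 moving second, so Firm A prefers to move second.

second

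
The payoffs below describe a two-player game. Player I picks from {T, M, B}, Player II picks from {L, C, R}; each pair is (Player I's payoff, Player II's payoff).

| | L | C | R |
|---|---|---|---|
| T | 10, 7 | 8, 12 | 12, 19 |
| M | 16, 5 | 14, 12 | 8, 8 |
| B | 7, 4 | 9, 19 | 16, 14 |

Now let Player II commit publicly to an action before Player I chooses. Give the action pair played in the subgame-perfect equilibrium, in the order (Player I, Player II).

(B, R)

Backward induction with Player II moving first.
- L: BR = M, leader payoff 5.
- C: BR = M, leader payoff 12.
- R: BR = B, leader payoff 14.
Maximizing over 5, 12, 14, Player II chooses R. Subgame-perfect outcome: (B, R) with payoffs (16, 14).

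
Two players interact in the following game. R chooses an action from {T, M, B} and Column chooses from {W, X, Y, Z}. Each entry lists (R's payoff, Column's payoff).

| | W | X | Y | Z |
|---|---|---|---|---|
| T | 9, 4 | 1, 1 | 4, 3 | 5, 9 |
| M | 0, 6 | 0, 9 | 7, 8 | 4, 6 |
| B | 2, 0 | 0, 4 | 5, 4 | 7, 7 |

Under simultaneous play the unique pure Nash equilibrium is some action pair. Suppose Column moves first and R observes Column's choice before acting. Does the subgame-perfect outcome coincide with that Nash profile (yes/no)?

no

Solve by backward induction (Column leads).
- W: BR = T, leader payoff 4.
- X: BR = T, leader payoff 1.
- Y: BR = M, leader payoff 8.
- Z: BR = B, leader payoff 7.
Column's induced payoffs are 4, 1, 8, 7, so Column commits to Y. Subgame-perfect outcome: (M, Y) with payoffs (7, 8).
Now find the simultaneous Nash equilibrium.
R's best replies: W→T; X→T; Y→M; Z→B.
Column's best replies: T→Z; M→X; B→Z.
The unique mutual best reply is (B, Z), giving (7, 7).
Sequential outcome (M, Y) differs from the Nash profile (B, Z).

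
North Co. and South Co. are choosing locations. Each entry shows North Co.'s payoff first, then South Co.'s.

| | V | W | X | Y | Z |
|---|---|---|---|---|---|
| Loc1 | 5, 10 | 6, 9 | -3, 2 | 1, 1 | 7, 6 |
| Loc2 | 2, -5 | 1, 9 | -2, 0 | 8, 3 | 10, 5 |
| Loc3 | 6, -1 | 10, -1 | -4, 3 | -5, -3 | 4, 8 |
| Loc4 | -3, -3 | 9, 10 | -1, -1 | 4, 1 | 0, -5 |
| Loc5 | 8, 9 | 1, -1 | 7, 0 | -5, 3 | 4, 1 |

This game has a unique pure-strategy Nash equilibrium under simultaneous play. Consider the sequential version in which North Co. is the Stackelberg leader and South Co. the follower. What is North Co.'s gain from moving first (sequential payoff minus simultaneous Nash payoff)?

Solve by backward induction (North Co. leads).
- Loc1 → South Co. plays V (best of 10, 9, 2, 1, 6); North Co. gets 5.
- Loc2 → South Co. plays W (best of -5, 9, 0, 3, 5); North Co. gets 1.
- Loc3 → South Co. plays Z (best of -1, -1, 3, -3, 8); North Co. gets 4.
- Loc4 → South Co. plays W (best of -3, 10, -1, 1, -5); North Co. gets 9.
- Loc5 → South Co. plays V (best of 9, -1, 0, 3, 1); North Co. gets 8.
Maximizing over 5, 1, 4, 9, 8, North Co. chooses Loc4. Subgame-perfect outcome: (Loc4, W) with payoffs (9, 10).
Now find the simultaneous Nash equilibrium.
North Co.'s best replies: V→Loc5; W→Loc3; X→Loc5; Y→Loc2; Z→Loc2.
South Co.'s best replies: Loc1→V; Loc2→W; Loc3→Z; Loc4→W; Loc5→V.
Only (Loc5, V) has each player best-responding; Nash payoffs (8, 9).
North Co.'s commitment gain: 9 − 8 = 1.

1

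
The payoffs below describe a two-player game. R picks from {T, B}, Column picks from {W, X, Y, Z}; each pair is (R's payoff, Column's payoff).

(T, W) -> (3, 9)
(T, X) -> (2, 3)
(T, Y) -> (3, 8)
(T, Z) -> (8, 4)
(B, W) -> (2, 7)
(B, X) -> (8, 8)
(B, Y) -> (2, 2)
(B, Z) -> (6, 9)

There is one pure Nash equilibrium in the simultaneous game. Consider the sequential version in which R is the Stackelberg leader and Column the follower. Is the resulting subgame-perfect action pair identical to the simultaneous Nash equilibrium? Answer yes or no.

no

Column best-responds to each possible R move:
- T: BR = W, leader payoff 3.
- B: BR = Z, leader payoff 6.
Maximizing over 3, 6, R chooses B. Subgame-perfect outcome: (B, Z) with payoffs (6, 9).
For the simultaneous game, intersect best replies.
R's best replies: W→T; X→B; Y→T; Z→T.
Column's best replies: T→W; B→Z.
The unique mutual best reply is (T, W), giving (3, 9).
Sequential outcome (B, Z) differs from the Nash profile (T, W).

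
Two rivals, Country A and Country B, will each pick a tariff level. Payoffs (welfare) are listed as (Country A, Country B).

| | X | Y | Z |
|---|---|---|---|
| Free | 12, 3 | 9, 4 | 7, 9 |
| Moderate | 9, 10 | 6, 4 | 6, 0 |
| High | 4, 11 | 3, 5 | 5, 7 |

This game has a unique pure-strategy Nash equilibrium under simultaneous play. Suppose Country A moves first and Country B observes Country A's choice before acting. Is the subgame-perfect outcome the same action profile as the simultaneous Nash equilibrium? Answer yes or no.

no

Country B best-responds to each possible Country A move:
- Free: Country B compares 3, 4, 9 and picks Z; Country A would get 7.
- Moderate: Country B compares 10, 4, 0 and picks X; Country A would get 9.
- High: Country B compares 11, 5, 7 and picks X; Country A would get 4.
Maximizing over 7, 9, 4, Country A chooses Moderate. Subgame-perfect outcome: (Moderate, X) with payoffs (9, 10).
Under simultaneous play:
Country A's best replies: X→Free; Y→Free; Z→Free.
Country B's best replies: Free→Z; Moderate→X; High→X.
Only (Free, Z) has each player best-responding; Nash payoffs (7, 9).
Sequential outcome (Moderate, X) differs from the Nash profile (Free, Z).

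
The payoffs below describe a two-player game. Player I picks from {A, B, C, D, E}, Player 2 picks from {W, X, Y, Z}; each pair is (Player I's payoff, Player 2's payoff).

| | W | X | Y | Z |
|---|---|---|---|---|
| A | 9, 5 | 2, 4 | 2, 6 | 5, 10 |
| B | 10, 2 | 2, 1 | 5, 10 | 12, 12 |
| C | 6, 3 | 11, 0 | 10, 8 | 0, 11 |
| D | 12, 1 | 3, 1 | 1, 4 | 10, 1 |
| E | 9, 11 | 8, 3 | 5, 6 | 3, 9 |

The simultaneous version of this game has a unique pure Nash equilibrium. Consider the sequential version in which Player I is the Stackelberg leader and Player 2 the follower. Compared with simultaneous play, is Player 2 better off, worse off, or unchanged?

unchanged

Work backward from Player 2's decision.
- A → Player 2 plays Z (best of 5, 4, 6, 10); Player I gets 5.
- B → Player 2 plays Z (best of 2, 1, 10, 12); Player I gets 12.
- C → Player 2 plays Z (best of 3, 0, 8, 11); Player I gets 0.
- D → Player 2 plays Y (best of 1, 1, 4, 1); Player I gets 1.
- E → Player 2 plays W (best of 11, 3, 6, 9); Player I gets 9.
Player I's induced payoffs are 5, 12, 0, 1, 9, so Player I commits to B. Subgame-perfect outcome: (B, Z) with payoffs (12, 12).
Now find the simultaneous Nash equilibrium.
Player I's best replies: W→D; X→C; Y→C; Z→B.
Player 2's best replies: A→Z; B→Z; C→Z; D→Y; E→W.
Only (B, Z) has each player best-responding; Nash payoffs (12, 12).
Player 2 earns 12 sequentially versus 12 at the Nash outcome: unchanged.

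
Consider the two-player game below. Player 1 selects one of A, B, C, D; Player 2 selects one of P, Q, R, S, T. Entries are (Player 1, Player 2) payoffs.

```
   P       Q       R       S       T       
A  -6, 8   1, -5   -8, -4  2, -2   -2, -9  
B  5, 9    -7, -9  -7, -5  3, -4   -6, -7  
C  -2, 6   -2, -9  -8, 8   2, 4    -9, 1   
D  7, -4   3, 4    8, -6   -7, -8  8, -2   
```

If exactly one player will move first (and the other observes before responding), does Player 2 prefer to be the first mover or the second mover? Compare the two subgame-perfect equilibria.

If Player 1 leads: Player 2's best replies are A→P, B→P, C→R, D→Q; Player 1's induced payoffs -6, 5, -8, 3; outcome (B, P), payoffs (5, 9).
If Player 2 leads: Player 1's best replies are P→D, Q→D, R→D, S→B, T→D; Player 2's induced payoffs -4, 4, -6, -4, -2; outcome (D, Q), payoffs (3, 4).
Player 2 gets 4 moving first and 9 moving second, so Player 2 prefers to move second.

second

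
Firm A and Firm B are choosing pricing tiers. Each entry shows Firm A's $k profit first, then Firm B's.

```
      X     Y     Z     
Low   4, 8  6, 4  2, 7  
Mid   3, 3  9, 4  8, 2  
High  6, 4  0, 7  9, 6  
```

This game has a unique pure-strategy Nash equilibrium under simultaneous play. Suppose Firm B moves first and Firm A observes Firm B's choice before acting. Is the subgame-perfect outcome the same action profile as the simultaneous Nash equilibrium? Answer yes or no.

no

Solve by backward induction (Firm B leads).
- X: BR = High, leader payoff 4.
- Y: BR = Mid, leader payoff 4.
- Z: BR = High, leader payoff 6.
Maximizing over 4, 4, 6, Firm B chooses Z. Subgame-perfect outcome: (High, Z) with payoffs (9, 6).
Now find the simultaneous Nash equilibrium.
Firm A's best replies: X→High; Y→Mid; Z→High.
Firm B's best replies: Low→X; Mid→Y; High→Y.
Only (Mid, Y) has each player best-responding; Nash payoffs (9, 4).
Sequential outcome (High, Z) differs from the Nash profile (Mid, Y).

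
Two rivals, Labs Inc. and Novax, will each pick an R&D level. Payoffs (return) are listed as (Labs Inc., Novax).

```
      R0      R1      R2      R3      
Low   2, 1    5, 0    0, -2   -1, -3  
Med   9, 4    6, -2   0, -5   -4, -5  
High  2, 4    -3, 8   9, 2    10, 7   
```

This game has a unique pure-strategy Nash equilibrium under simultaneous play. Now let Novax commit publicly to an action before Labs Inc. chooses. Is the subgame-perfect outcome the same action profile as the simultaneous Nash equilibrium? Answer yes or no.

no

Labs Inc. best-responds to each possible Novax move:
- R0: Labs Inc. compares 2, 9, 2 and picks Med; Novax would get 4.
- R1: Labs Inc. compares 5, 6, -3 and picks Med; Novax would get -2.
- R2: Labs Inc. compares 0, 0, 9 and picks High; Novax would get 2.
- R3: Labs Inc. compares -1, -4, 10 and picks High; Novax would get 7.
Among 4, -2, 2, 7, the best is 7 at R3. Subgame-perfect outcome: (High, R3) with payoffs (10, 7).
For the simultaneous game, intersect best replies.
Labs Inc.'s best replies: R0→Med; R1→Med; R2→High; R3→High.
Novax's best replies: Low→R0; Med→R0; High→R1.
The unique mutual best reply is (Med, R0), giving (9, 4).
Sequential outcome (High, R3) differs from the Nash profile (Med, R0).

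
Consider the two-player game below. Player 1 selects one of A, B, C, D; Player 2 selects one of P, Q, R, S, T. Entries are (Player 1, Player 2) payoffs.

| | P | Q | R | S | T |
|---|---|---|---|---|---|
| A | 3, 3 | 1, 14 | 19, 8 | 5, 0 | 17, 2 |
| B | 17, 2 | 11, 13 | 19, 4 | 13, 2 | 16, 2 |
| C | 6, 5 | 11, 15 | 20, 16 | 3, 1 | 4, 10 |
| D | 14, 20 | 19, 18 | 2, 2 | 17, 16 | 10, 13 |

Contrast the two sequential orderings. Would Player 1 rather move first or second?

first

If Player 1 leads: Player 2's best replies are A→Q, B→Q, C→R, D→P; Player 1's induced payoffs 1, 11, 20, 14; outcome (C, R), payoffs (20, 16).
If Player 2 leads: Player 1's best replies are P→B, Q→D, R→C, S→D, T→A; Player 2's induced payoffs 2, 18, 16, 16, 2; outcome (D, Q), payoffs (19, 18).
Player 1 gets 20 moving first and 19 moving second, so Player 1 prefers to move first.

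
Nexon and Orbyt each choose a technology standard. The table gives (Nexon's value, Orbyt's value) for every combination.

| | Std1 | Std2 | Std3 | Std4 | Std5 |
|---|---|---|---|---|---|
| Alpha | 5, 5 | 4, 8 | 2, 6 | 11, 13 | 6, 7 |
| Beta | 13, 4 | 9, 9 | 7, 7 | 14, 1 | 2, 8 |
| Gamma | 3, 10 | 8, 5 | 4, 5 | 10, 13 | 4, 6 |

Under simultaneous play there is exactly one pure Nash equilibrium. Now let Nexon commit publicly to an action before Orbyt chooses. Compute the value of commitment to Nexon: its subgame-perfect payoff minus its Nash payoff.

2

Solve by backward induction (Nexon leads).
- Alpha → Orbyt plays Std4 (best of 5, 8, 6, 13, 7); Nexon gets 11.
- Beta → Orbyt plays Std2 (best of 4, 9, 7, 1, 8); Nexon gets 9.
- Gamma → Orbyt plays Std4 (best of 10, 5, 5, 13, 6); Nexon gets 10.
Nexon's induced payoffs are 11, 9, 10, so Nexon commits to Alpha. Subgame-perfect outcome: (Alpha, Std4) with payoffs (11, 13).
Now find the simultaneous Nash equilibrium.
Nexon's best replies: Std1→Beta; Std2→Beta; Std3→Beta; Std4→Beta; Std5→Alpha.
Orbyt's best replies: Alpha→Std4; Beta→Std2; Gamma→Std4.
Only (Beta, Std2) has each player best-responding; Nash payoffs (9, 9).
Nexon's commitment gain: 11 − 9 = 2.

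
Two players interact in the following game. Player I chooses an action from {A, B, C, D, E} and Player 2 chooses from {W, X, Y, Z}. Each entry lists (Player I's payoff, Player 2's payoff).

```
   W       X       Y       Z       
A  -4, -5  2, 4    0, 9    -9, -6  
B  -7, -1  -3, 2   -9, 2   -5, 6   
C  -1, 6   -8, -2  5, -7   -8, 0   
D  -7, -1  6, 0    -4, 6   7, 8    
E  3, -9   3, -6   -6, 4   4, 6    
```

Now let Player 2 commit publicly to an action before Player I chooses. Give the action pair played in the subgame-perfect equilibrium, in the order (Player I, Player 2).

Player I best-responds to each possible Player 2 move:
- W → Player I plays E (best of -4, -7, -1, -7, 3); Player 2 gets -9.
- X → Player I plays D (best of 2, -3, -8, 6, 3); Player 2 gets 0.
- Y → Player I plays C (best of 0, -9, 5, -4, -6); Player 2 gets -7.
- Z → Player I plays D (best of -9, -5, -8, 7, 4); Player 2 gets 8.
Player 2's induced payoffs are -9, 0, -7, 8, so Player 2 commits to Z. Subgame-perfect outcome: (D, Z) with payoffs (7, 8).

(D, Z)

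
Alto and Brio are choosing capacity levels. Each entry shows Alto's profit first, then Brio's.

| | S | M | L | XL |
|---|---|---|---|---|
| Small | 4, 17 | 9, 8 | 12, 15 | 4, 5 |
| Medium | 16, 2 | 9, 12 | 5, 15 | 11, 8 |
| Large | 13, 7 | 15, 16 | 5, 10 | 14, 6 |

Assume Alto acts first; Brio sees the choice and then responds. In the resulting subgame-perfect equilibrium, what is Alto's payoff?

Solve by backward induction (Alto leads).
- Small: BR = S, leader payoff 4.
- Medium: BR = L, leader payoff 5.
- Large: BR = M, leader payoff 15.
Alto's induced payoffs are 4, 5, 15, so Alto commits to Large. Subgame-perfect outcome: (Large, M) with payoffs (15, 16).

15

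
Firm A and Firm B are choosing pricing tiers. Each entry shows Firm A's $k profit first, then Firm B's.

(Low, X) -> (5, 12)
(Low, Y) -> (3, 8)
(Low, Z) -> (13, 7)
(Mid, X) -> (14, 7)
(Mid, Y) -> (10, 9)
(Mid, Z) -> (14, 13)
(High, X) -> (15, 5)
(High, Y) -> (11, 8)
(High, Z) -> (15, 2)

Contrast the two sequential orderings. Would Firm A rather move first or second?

If Firm A leads: Firm B's best replies are Low→X, Mid→Z, High→Y; Firm A's induced payoffs 5, 14, 11; outcome (Mid, Z), payoffs (14, 13).
If Firm B leads: Firm A's best replies are X→High, Y→High, Z→High; Firm B's induced payoffs 5, 8, 2; outcome (High, Y), payoffs (11, 8).
Firm A gets 14 moving first and 11 moving second, so Firm A prefers to move first.

first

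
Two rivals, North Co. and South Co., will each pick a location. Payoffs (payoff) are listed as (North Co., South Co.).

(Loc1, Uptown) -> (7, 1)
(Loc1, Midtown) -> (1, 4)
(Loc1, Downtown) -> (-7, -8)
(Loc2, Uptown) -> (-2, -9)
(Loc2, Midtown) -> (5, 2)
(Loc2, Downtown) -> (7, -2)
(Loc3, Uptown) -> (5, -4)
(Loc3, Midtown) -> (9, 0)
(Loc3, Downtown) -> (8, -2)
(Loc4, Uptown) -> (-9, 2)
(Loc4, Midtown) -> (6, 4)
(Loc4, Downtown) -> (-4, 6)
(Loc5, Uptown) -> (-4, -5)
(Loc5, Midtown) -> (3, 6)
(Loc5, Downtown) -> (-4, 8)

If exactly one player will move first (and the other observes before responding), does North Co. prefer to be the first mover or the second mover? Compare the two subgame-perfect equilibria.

first

If North Co. leads: South Co.'s best replies are Loc1→Midtown, Loc2→Midtown, Loc3→Midtown, Loc4→Downtown, Loc5→Downtown; North Co.'s induced payoffs 1, 5, 9, -4, -4; outcome (Loc3, Midtown), payoffs (9, 0).
If South Co. leads: North Co.'s best replies are Uptown→Loc1, Midtown→Loc3, Downtown→Loc3; South Co.'s induced payoffs 1, 0, -2; outcome (Loc1, Uptown), payoffs (7, 1).
North Co. gets 9 moving first and 7 moving second, so North Co. prefers to move first.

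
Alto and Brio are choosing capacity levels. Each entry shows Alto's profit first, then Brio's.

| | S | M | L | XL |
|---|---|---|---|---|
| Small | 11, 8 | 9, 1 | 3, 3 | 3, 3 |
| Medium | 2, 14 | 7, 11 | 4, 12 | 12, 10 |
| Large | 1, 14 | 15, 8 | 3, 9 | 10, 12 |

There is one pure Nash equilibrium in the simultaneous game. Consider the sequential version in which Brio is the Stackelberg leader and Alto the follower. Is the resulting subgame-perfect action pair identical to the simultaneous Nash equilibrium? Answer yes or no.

Alto best-responds to each possible Brio move:
- S: Alto compares 11, 2, 1 and picks Small; Brio would get 8.
- M: Alto compares 9, 7, 15 and picks Large; Brio would get 8.
- L: Alto compares 3, 4, 3 and picks Medium; Brio would get 12.
- XL: Alto compares 3, 12, 10 and picks Medium; Brio would get 10.
Maximizing over 8, 8, 12, 10, Brio chooses L. Subgame-perfect outcome: (Medium, L) with payoffs (4, 12).
For the simultaneous game, intersect best replies.
Alto's best replies: S→Small; M→Large; L→Medium; XL→Medium.
Brio's best replies: Small→S; Medium→S; Large→S.
Only (Small, S) has each player best-responding; Nash payoffs (11, 8).
Sequential outcome (Medium, L) differs from the Nash profile (Small, S).

no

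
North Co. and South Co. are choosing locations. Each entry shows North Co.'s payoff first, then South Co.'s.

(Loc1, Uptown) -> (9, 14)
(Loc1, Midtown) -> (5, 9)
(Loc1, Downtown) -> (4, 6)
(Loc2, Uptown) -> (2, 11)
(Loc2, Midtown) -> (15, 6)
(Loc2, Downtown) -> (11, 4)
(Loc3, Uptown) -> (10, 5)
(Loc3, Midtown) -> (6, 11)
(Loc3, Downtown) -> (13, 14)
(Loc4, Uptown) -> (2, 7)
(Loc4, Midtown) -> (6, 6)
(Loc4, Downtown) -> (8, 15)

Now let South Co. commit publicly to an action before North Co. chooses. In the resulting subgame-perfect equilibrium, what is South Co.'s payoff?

14

Backward induction with South Co. moving first.
- Uptown → North Co. plays Loc3 (best of 9, 2, 10, 2); South Co. gets 5.
- Midtown → North Co. plays Loc2 (best of 5, 15, 6, 6); South Co. gets 6.
- Downtown → North Co. plays Loc3 (best of 4, 11, 13, 8); South Co. gets 14.
Maximizing over 5, 6, 14, South Co. chooses Downtown. Subgame-perfect outcome: (Loc3, Downtown) with payoffs (13, 14).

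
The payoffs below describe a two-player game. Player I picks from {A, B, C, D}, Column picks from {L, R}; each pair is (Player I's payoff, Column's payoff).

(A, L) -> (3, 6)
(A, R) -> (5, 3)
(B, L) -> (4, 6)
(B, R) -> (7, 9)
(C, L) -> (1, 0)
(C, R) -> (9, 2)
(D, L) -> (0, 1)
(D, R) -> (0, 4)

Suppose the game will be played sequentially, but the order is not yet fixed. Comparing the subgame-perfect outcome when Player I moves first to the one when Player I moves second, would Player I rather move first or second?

If Player I leads: Column's best replies are A→L, B→R, C→R, D→R; Player I's induced payoffs 3, 7, 9, 0; outcome (C, R), payoffs (9, 2).
If Column leads: Player I's best replies are L→B, R→C; Column's induced payoffs 6, 2; outcome (B, L), payoffs (4, 6).
Player I gets 9 moving first and 4 moving second, so Player I prefers to move first.

first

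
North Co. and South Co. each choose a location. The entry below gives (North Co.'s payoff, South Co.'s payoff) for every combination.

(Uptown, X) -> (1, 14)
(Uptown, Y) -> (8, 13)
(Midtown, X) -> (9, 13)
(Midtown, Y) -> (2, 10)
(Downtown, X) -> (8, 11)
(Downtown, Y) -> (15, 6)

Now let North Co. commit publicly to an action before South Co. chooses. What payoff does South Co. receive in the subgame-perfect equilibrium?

13

Work backward from South Co.'s decision.
- Uptown: South Co. compares 14, 13 and picks X; North Co. would get 1.
- Midtown: South Co. compares 13, 10 and picks X; North Co. would get 9.
- Downtown: South Co. compares 11, 6 and picks X; North Co. would get 8.
North Co.'s induced payoffs are 1, 9, 8, so North Co. commits to Midtown. Subgame-perfect outcome: (Midtown, X) with payoffs (9, 13).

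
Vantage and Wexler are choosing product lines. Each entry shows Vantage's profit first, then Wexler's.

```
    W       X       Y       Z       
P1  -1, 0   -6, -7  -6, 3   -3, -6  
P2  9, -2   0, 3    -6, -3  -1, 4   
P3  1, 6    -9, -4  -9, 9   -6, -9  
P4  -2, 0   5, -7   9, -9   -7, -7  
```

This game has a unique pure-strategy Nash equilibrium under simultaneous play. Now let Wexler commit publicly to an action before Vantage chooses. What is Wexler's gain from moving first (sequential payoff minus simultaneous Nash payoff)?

0

Vantage best-responds to each possible Wexler move:
- W → Vantage plays P2 (best of -1, 9, 1, -2); Wexler gets -2.
- X → Vantage plays P4 (best of -6, 0, -9, 5); Wexler gets -7.
- Y → Vantage plays P4 (best of -6, -6, -9, 9); Wexler gets -9.
- Z → Vantage plays P2 (best of -3, -1, -6, -7); Wexler gets 4.
Wexler's induced payoffs are -2, -7, -9, 4, so Wexler commits to Z. Subgame-perfect outcome: (P2, Z) with payoffs (-1, 4).
Now find the simultaneous Nash equilibrium.
Vantage's best replies: W→P2; X→P4; Y→P4; Z→P2.
Wexler's best replies: P1→Y; P2→Z; P3→Y; P4→W.
Only (P2, Z) has each player best-responding; Nash payoffs (-1, 4).
Wexler's commitment gain: 4 − 4 = 0.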